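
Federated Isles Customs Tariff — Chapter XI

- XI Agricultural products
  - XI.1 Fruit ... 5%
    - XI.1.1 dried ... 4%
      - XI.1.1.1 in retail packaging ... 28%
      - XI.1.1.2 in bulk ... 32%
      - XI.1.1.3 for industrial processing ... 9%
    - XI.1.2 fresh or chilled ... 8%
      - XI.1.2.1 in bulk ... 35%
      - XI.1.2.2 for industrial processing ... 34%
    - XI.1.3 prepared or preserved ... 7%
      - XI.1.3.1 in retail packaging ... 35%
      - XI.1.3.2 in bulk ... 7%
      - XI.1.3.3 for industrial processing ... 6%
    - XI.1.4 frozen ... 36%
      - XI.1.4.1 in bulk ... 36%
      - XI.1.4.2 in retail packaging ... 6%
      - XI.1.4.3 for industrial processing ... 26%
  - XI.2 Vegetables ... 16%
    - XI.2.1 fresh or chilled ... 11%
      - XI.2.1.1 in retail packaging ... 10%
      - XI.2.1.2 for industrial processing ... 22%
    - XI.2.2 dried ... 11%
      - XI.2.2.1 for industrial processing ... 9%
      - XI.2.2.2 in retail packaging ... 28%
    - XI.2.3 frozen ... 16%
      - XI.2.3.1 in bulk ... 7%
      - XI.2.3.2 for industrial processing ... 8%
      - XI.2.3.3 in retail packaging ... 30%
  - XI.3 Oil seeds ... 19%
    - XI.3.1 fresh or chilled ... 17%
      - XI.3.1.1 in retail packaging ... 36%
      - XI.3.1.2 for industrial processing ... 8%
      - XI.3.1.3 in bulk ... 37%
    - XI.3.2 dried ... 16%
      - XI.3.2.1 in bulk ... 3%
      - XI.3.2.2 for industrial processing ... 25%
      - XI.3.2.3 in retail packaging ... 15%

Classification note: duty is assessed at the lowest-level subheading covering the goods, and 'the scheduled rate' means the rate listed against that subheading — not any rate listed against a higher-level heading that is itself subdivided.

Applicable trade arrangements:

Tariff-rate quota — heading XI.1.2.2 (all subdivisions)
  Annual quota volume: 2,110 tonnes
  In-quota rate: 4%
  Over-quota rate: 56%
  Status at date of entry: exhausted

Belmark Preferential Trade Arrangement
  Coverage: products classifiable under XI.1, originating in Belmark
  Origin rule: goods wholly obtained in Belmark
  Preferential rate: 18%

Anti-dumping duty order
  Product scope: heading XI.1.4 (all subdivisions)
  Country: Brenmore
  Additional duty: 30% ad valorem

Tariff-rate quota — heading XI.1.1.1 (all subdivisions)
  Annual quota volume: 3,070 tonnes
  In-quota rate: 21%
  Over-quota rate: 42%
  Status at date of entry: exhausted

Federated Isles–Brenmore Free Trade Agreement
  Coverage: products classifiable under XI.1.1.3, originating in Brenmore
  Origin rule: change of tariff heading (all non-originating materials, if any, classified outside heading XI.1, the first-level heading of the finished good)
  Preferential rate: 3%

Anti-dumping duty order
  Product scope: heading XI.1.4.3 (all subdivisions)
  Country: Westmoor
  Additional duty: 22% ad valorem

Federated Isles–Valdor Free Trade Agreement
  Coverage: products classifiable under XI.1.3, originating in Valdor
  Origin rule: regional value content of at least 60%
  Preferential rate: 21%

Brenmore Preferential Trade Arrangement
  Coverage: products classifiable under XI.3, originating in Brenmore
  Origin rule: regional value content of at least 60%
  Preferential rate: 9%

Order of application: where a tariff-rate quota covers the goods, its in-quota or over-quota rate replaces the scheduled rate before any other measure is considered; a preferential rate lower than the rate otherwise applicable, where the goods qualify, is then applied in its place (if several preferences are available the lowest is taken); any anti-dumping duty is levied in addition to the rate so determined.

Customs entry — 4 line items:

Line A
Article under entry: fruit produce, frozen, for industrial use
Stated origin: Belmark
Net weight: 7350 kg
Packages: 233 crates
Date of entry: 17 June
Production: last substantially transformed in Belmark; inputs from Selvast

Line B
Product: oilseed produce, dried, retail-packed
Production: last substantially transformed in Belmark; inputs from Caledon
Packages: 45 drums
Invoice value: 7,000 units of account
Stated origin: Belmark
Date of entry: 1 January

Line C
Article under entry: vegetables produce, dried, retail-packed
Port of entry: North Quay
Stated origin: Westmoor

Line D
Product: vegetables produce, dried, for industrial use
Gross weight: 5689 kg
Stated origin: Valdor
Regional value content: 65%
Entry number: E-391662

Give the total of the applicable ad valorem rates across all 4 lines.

78%

Line A: fruit → XI.1; frozen → XI.1.4; for industrial use → XI.1.4.3. Scheduled 26%. Belmark agreement on XI.1: not wholly obtained. → 26%.
Line B: oilseed → XI.3; dried → XI.3.2; retail-packed → XI.3.2.3. Scheduled 15%. Belmark agreement on XI.1: XI.3.2.3 not covered. → 15%.
Line C: vegetables → XI.2; dried → XI.2.2; retail-packed → XI.2.2.2. Scheduled 28%. No special measure applies. → 28%.
Line D: vegetables → XI.2; dried → XI.2.2; for industrial use → XI.2.2.1. Scheduled 9%. Valdor agreement on XI.1.3: XI.2.2.1 not covered. → 9%.
Sum: 26% + 15% + 28% + 9% = 78%.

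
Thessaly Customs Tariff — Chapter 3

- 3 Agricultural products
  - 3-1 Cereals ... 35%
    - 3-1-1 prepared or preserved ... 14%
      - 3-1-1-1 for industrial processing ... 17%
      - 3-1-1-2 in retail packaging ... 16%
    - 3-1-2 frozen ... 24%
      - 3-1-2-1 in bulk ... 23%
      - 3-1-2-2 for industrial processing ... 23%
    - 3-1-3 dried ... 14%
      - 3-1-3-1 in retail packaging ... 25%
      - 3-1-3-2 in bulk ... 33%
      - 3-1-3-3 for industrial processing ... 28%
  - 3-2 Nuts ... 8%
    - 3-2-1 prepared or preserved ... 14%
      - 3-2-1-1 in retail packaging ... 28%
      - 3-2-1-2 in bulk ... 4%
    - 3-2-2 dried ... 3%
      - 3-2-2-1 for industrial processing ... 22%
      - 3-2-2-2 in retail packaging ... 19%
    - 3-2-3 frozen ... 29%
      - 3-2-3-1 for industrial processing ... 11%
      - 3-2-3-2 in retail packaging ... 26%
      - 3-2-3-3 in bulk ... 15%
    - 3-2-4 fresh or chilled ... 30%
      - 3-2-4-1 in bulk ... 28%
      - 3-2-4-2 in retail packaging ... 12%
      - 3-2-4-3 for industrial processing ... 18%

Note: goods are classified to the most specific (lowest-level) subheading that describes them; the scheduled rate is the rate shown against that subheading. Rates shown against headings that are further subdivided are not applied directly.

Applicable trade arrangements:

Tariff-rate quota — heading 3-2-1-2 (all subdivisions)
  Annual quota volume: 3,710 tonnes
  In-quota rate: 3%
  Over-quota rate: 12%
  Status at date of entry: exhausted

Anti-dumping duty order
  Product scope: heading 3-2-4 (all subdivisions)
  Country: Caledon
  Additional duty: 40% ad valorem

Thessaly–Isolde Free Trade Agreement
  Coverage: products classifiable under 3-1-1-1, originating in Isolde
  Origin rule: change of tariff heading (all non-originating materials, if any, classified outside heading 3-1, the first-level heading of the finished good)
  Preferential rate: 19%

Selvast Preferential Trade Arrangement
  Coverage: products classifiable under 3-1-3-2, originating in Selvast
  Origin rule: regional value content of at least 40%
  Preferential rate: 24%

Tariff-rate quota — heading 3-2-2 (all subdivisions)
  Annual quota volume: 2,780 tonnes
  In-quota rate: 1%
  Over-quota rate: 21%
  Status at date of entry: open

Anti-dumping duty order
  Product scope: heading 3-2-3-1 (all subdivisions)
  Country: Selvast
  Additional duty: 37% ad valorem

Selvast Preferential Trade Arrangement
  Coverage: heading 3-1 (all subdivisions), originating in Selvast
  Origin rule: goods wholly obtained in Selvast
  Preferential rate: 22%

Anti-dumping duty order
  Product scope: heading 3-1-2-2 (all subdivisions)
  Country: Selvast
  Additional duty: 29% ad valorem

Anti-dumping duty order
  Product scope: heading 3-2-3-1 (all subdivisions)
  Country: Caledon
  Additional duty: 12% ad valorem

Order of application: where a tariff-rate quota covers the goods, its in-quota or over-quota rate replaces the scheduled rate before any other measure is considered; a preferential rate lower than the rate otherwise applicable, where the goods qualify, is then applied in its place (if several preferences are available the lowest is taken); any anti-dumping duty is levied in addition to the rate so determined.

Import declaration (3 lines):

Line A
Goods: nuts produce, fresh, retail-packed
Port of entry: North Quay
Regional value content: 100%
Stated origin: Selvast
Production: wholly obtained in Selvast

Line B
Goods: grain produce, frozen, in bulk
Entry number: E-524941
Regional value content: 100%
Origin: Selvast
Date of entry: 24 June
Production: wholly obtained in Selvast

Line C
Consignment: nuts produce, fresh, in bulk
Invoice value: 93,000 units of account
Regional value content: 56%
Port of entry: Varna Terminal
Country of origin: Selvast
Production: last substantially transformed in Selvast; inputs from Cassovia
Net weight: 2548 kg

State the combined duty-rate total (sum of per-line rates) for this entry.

62%

Line A: nuts → 3-2; fresh → 3-2-4; retail-packed → 3-2-4-2. Scheduled 12%. Selvast agreement on 3-1-3-2: 3-2-4-2 not covered; Selvast agreement on 3-1: 3-2-4-2 not covered. → 12%.
Line B: grain → 3-1; frozen → 3-1-2; in bulk → 3-1-2-1. Scheduled 23%. Selvast agreement on 3-1-3-2: 3-1-2-1 not covered; Selvast agreement on 3-1: wholly obtained → 22% available; preferential 22%. → 22%.
Line C: nuts → 3-2; fresh → 3-2-4; in bulk → 3-2-4-1. Scheduled 28%. Selvast agreement on 3-1-3-2: 3-2-4-1 not covered; Selvast agreement on 3-1: 3-2-4-1 not covered. → 28%.
Sum: 12% + 22% + 28% = 62%.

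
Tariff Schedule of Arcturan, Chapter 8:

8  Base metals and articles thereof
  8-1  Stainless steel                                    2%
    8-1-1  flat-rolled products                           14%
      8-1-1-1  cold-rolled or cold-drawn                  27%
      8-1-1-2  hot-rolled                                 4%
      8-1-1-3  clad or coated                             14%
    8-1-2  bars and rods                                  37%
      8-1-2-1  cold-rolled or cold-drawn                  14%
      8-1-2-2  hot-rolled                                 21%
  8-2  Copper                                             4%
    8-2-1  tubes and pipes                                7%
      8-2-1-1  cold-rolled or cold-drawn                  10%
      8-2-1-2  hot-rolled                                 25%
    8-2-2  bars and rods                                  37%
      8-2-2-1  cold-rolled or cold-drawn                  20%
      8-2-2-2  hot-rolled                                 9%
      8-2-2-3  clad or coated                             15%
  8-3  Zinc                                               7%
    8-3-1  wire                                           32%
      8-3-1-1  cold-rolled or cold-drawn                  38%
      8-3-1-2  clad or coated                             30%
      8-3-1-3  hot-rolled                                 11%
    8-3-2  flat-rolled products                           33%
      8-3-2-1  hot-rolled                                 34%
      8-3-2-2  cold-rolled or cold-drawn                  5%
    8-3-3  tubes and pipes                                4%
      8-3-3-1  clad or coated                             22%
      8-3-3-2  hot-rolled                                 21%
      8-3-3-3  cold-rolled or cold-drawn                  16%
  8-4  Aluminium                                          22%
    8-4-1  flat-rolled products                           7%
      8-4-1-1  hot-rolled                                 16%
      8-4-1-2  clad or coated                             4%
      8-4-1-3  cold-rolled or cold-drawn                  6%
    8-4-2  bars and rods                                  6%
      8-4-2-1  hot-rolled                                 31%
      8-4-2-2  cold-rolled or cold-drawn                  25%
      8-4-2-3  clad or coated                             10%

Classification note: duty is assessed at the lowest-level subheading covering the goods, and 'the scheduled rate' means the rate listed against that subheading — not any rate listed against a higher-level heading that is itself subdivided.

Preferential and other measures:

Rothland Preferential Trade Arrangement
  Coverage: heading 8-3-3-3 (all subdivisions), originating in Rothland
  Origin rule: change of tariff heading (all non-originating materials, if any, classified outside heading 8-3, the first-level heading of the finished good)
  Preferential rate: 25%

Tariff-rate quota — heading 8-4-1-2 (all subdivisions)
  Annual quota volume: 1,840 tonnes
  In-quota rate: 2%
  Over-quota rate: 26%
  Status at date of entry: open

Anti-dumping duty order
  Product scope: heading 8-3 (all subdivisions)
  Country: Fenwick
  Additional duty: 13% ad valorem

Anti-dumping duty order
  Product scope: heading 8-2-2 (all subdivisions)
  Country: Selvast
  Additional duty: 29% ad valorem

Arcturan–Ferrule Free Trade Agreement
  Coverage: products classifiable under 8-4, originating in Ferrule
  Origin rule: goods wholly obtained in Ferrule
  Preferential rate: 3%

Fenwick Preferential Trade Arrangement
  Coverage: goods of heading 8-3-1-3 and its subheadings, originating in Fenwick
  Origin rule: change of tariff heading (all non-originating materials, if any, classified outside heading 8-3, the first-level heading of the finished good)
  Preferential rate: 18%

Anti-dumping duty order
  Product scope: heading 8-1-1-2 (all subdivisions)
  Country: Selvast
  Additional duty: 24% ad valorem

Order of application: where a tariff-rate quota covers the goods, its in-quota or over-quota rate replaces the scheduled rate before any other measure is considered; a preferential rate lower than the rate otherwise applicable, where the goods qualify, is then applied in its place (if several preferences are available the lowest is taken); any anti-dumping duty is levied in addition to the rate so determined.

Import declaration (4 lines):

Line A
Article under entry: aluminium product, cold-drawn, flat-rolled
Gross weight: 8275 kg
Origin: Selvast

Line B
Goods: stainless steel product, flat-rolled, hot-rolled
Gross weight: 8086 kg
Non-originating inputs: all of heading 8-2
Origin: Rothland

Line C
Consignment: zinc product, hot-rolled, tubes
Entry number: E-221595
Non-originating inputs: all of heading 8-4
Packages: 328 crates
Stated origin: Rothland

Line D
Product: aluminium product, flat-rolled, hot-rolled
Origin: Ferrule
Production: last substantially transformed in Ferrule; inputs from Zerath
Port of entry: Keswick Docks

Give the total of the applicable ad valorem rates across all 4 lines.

Line A: aluminium → 8-4; flat-rolled → 8-4-1; cold-drawn → 8-4-1-3. Scheduled 6%. No special measure applies. → 6%.
Line B: stainless steel → 8-1; flat-rolled → 8-1-1; hot-rolled → 8-1-1-2. Scheduled 4%. Rothland agreement on 8-3-3-3: 8-1-1-2 not covered. → 4%.
Line C: zinc → 8-3; tubes → 8-3-3; hot-rolled → 8-3-3-2. Scheduled 21%. Rothland agreement on 8-3-3-3: 8-3-3-2 not covered. → 21%.
Line D: aluminium → 8-4; flat-rolled → 8-4-1; hot-rolled → 8-4-1-1. Scheduled 16%. Ferrule agreement on 8-4: not wholly obtained. → 16%.
Sum: 6% + 4% + 21% + 16% = 47%.

47%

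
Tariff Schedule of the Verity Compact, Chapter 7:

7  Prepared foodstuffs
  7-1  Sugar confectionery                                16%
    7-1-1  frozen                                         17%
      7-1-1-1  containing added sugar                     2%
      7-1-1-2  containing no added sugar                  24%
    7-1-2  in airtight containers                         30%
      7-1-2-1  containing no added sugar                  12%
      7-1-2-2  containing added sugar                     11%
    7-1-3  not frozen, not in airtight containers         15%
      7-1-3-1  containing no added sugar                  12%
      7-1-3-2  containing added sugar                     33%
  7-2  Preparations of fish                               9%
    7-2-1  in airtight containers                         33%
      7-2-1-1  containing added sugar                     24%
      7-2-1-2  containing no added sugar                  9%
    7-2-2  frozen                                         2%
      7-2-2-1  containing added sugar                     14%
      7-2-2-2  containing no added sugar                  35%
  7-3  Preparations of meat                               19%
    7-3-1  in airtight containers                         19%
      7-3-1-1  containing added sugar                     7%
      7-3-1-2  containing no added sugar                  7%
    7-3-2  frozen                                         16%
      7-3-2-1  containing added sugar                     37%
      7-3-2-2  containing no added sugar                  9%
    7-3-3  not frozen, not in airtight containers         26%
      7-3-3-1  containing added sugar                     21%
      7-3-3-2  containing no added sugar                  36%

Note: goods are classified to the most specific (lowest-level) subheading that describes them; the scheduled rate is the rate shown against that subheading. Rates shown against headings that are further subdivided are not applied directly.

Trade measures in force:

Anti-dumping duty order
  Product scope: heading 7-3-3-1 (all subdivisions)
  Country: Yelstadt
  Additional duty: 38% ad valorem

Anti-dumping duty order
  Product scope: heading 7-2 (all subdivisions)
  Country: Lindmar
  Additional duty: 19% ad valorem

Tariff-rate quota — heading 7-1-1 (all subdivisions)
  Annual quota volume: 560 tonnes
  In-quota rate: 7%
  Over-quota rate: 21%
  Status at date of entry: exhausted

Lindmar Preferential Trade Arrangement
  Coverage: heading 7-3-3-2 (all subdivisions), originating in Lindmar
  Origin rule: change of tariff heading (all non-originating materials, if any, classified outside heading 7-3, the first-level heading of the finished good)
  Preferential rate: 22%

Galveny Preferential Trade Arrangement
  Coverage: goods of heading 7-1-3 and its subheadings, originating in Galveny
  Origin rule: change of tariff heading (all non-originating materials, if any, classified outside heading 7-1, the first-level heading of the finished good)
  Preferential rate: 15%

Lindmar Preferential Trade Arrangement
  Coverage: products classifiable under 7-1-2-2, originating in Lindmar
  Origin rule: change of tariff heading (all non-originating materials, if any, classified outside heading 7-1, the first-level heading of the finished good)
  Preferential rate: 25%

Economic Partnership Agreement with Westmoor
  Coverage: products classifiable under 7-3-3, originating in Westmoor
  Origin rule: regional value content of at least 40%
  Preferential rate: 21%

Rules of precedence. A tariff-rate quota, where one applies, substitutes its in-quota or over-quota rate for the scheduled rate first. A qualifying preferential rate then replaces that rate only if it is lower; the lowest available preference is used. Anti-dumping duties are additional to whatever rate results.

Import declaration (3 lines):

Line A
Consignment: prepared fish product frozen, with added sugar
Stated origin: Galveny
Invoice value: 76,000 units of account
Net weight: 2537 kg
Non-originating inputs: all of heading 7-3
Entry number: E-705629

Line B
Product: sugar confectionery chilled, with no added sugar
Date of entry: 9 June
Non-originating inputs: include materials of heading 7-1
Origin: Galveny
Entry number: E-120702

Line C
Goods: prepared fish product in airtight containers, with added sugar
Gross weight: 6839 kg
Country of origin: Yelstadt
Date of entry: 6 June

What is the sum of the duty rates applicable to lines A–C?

Line A: prepared fish product → 7-2; frozen → 7-2-2; with added sugar → 7-2-2-1. Scheduled 14%. Galveny agreement on 7-1-3: 7-2-2-1 not covered. → 14%.
Line B: sugar confectionery → 7-1; chilled → 7-1-3; with no added sugar → 7-1-3-1. Scheduled 12%. Galveny agreement on 7-1-3: CTH not met. → 12%.
Line C: prepared fish product → 7-2; in airtight containers → 7-2-1; with added sugar → 7-2-1-1. Scheduled 24%. No special measure applies. → 24%.
Sum: 14% + 12% + 24% = 50%.

50%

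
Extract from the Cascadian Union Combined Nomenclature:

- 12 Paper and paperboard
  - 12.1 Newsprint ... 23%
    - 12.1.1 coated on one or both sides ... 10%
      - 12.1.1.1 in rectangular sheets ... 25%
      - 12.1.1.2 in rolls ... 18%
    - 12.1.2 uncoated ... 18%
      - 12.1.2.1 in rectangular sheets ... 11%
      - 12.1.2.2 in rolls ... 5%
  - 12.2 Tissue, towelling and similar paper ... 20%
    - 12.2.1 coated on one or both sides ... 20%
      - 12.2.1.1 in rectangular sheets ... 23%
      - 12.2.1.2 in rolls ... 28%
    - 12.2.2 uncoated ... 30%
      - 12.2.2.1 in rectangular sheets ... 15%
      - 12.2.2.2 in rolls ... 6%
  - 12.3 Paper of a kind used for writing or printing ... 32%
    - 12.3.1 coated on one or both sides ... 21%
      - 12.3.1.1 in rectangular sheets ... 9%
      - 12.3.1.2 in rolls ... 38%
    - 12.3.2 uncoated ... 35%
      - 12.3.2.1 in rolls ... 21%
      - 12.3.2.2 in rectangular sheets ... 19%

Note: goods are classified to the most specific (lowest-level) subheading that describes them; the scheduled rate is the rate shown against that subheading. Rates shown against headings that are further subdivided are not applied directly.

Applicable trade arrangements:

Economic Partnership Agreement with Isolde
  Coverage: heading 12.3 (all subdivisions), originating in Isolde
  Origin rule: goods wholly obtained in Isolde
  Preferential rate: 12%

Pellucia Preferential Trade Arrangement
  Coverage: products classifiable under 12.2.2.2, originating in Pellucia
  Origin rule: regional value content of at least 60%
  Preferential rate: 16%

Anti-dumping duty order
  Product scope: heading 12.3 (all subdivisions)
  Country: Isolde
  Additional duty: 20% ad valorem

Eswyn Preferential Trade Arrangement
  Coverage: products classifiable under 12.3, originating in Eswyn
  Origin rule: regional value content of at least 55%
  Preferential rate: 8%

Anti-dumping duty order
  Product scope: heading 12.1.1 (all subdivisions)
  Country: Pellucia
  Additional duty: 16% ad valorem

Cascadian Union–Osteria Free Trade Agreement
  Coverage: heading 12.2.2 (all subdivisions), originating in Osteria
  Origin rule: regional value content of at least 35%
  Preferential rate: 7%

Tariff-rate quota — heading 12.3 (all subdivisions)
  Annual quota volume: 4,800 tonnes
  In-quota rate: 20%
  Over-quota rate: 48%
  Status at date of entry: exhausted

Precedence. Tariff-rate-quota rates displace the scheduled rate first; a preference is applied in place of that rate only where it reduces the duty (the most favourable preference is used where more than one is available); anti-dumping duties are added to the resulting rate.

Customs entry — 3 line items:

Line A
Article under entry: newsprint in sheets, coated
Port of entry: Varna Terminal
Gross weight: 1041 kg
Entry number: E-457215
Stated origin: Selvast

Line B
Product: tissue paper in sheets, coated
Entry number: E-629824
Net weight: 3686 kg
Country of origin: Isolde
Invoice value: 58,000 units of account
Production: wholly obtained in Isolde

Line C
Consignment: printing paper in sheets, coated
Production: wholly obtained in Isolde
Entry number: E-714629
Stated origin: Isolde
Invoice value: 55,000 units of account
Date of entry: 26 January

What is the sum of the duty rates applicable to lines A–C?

Line A: newsprint → 12.1; coated → 12.1.1; in sheets → 12.1.1.1. Scheduled 25%. No special measure applies. → 25%.
Line B: tissue paper → 12.2; coated → 12.2.1; in sheets → 12.2.1.1. Scheduled 23%. Isolde agreement on 12.3: 12.2.1.1 not covered. → 23%.
Line C: printing paper → 12.3; coated → 12.3.1; in sheets → 12.3.1.1. Scheduled 9%. quota on 12.3 exhausted → over-quota 48%; Isolde agreement on 12.3: wholly obtained → 12% available; preferential 12%; anti-dumping (Isolde, 12.3): +20%; total 12% + 20% = 32%. → 32%.
Sum: 25% + 23% + 32% = 80%.

80%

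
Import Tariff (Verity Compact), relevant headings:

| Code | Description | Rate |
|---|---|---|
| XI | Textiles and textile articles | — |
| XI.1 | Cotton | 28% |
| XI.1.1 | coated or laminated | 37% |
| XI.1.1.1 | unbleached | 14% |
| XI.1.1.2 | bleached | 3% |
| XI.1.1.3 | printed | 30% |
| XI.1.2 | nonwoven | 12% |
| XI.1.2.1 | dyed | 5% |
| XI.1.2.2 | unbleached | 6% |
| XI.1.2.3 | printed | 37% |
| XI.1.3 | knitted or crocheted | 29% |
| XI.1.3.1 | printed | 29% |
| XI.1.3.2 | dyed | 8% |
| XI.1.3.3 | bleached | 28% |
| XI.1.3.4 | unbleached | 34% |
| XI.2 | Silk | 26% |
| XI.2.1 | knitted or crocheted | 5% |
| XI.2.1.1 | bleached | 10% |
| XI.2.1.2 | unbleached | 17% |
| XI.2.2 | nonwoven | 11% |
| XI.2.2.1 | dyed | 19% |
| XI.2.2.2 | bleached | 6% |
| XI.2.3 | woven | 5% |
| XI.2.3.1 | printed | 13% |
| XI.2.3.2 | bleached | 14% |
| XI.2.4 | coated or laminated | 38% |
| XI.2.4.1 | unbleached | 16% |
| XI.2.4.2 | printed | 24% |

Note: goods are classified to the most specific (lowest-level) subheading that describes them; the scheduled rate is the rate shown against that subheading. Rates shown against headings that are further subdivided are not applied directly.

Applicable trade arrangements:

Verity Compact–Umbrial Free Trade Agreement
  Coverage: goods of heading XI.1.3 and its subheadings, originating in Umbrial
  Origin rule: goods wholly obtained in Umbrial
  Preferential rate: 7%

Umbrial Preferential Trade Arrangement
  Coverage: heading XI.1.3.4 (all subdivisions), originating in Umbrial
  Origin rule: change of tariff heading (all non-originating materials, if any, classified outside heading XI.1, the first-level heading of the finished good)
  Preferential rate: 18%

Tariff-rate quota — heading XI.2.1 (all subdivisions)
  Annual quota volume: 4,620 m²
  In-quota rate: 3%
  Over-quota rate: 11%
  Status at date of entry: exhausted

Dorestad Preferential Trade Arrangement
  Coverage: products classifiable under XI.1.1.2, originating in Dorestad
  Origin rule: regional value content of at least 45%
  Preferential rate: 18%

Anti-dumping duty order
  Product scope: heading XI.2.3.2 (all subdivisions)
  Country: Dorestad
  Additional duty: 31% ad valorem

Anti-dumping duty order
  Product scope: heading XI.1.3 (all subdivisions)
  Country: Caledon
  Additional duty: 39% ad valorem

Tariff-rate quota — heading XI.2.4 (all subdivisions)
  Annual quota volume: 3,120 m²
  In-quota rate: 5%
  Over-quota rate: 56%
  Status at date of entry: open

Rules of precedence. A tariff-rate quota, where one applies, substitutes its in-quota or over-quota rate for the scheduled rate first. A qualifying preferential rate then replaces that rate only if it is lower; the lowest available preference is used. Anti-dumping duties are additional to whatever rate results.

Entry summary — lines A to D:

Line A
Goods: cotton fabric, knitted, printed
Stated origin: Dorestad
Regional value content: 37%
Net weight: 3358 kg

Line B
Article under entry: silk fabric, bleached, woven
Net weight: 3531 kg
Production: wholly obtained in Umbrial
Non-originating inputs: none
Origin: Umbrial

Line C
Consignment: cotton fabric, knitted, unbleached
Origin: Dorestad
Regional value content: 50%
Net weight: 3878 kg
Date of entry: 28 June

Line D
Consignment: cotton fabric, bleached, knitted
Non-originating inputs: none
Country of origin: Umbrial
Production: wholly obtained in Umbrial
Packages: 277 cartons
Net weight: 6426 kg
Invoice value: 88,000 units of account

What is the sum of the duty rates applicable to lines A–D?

84%

Line A: cotton → XI.1; knitted → XI.1.3; printed → XI.1.3.1. Scheduled 29%. Dorestad agreement on XI.1.1.2: XI.1.3.1 not covered. → 29%.
Line B: silk → XI.2; woven → XI.2.3; bleached → XI.2.3.2. Scheduled 14%. Umbrial agreement on XI.1.3: XI.2.3.2 not covered; Umbrial agreement on XI.1.3.4: XI.2.3.2 not covered. → 14%.
Line C: cotton → XI.1; knitted → XI.1.3; unbleached → XI.1.3.4. Scheduled 34%. Dorestad agreement on XI.1.1.2: XI.1.3.4 not covered. → 34%.
Line D: cotton → XI.1; knitted → XI.1.3; bleached → XI.1.3.3. Scheduled 28%. Umbrial agreement on XI.1.3: wholly obtained → 7% available; Umbrial agreement on XI.1.3.4: XI.1.3.3 not covered; preferential 7%. → 7%.
Sum: 29% + 14% + 34% + 7% = 84%.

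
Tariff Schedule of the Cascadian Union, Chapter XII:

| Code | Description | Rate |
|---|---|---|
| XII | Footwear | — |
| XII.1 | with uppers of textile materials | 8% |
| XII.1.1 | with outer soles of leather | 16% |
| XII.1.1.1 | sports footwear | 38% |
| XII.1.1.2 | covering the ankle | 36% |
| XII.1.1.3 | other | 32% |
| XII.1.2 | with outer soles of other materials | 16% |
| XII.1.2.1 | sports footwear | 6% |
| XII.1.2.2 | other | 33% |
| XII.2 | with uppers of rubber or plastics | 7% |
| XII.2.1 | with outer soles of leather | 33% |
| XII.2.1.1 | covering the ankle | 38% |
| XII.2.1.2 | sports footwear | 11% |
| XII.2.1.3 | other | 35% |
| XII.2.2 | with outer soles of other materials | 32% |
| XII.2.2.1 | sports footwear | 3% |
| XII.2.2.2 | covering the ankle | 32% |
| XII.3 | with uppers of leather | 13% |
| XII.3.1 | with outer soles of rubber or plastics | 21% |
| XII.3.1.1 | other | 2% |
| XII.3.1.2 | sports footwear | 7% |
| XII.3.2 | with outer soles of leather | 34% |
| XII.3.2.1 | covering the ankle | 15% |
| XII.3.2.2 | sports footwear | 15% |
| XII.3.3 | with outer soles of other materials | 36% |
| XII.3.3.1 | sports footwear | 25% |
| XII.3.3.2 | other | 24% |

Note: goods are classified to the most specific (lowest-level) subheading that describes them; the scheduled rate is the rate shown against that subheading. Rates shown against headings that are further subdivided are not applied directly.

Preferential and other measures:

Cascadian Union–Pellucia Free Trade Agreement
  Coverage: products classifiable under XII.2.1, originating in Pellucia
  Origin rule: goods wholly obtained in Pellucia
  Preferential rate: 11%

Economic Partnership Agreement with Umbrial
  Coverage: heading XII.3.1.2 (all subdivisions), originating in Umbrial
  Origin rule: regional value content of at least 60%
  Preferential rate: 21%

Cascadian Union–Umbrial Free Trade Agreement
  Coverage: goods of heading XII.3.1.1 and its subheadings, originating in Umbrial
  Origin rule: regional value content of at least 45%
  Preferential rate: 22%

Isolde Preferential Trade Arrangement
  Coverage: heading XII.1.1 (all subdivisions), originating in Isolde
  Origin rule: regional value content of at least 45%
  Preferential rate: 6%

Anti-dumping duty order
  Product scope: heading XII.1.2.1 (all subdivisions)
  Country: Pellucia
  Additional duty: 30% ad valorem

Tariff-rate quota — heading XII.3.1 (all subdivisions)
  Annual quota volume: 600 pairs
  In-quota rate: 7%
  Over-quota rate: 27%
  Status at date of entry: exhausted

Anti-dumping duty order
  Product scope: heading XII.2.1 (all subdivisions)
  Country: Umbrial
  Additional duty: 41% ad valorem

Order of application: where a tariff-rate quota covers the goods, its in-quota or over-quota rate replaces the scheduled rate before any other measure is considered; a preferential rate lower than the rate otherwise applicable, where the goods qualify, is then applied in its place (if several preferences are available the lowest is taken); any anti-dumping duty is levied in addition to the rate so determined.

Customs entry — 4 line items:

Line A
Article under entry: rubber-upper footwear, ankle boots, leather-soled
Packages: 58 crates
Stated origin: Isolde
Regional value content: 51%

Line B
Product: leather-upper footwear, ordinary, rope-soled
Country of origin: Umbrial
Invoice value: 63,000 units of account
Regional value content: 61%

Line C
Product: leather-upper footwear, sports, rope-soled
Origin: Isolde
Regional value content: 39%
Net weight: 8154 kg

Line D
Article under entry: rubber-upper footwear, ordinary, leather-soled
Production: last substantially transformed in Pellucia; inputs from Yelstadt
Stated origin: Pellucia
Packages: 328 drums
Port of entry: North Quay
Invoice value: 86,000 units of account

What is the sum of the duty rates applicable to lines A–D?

Line A: rubber-upper → XII.2; leather-soled → XII.2.1; ankle boots → XII.2.1.1. Scheduled 38%. Isolde agreement on XII.1.1: XII.2.1.1 not covered. → 38%.
Line B: leather-upper → XII.3; rope-soled → XII.3.3; ordinary → XII.3.3.2. Scheduled 24%. Umbrial agreement on XII.3.1.2: XII.3.3.2 not covered; Umbrial agreement on XII.3.1.1: XII.3.3.2 not covered. → 24%.
Line C: leather-upper → XII.3; rope-soled → XII.3.3; sports → XII.3.3.1. Scheduled 25%. Isolde agreement on XII.1.1: XII.3.3.1 not covered. → 25%.
Line D: rubber-upper → XII.2; leather-soled → XII.2.1; ordinary → XII.2.1.3. Scheduled 35%. Pellucia agreement on XII.2.1: not wholly obtained. → 35%.
Sum: 38% + 24% + 25% + 35% = 122%.

122%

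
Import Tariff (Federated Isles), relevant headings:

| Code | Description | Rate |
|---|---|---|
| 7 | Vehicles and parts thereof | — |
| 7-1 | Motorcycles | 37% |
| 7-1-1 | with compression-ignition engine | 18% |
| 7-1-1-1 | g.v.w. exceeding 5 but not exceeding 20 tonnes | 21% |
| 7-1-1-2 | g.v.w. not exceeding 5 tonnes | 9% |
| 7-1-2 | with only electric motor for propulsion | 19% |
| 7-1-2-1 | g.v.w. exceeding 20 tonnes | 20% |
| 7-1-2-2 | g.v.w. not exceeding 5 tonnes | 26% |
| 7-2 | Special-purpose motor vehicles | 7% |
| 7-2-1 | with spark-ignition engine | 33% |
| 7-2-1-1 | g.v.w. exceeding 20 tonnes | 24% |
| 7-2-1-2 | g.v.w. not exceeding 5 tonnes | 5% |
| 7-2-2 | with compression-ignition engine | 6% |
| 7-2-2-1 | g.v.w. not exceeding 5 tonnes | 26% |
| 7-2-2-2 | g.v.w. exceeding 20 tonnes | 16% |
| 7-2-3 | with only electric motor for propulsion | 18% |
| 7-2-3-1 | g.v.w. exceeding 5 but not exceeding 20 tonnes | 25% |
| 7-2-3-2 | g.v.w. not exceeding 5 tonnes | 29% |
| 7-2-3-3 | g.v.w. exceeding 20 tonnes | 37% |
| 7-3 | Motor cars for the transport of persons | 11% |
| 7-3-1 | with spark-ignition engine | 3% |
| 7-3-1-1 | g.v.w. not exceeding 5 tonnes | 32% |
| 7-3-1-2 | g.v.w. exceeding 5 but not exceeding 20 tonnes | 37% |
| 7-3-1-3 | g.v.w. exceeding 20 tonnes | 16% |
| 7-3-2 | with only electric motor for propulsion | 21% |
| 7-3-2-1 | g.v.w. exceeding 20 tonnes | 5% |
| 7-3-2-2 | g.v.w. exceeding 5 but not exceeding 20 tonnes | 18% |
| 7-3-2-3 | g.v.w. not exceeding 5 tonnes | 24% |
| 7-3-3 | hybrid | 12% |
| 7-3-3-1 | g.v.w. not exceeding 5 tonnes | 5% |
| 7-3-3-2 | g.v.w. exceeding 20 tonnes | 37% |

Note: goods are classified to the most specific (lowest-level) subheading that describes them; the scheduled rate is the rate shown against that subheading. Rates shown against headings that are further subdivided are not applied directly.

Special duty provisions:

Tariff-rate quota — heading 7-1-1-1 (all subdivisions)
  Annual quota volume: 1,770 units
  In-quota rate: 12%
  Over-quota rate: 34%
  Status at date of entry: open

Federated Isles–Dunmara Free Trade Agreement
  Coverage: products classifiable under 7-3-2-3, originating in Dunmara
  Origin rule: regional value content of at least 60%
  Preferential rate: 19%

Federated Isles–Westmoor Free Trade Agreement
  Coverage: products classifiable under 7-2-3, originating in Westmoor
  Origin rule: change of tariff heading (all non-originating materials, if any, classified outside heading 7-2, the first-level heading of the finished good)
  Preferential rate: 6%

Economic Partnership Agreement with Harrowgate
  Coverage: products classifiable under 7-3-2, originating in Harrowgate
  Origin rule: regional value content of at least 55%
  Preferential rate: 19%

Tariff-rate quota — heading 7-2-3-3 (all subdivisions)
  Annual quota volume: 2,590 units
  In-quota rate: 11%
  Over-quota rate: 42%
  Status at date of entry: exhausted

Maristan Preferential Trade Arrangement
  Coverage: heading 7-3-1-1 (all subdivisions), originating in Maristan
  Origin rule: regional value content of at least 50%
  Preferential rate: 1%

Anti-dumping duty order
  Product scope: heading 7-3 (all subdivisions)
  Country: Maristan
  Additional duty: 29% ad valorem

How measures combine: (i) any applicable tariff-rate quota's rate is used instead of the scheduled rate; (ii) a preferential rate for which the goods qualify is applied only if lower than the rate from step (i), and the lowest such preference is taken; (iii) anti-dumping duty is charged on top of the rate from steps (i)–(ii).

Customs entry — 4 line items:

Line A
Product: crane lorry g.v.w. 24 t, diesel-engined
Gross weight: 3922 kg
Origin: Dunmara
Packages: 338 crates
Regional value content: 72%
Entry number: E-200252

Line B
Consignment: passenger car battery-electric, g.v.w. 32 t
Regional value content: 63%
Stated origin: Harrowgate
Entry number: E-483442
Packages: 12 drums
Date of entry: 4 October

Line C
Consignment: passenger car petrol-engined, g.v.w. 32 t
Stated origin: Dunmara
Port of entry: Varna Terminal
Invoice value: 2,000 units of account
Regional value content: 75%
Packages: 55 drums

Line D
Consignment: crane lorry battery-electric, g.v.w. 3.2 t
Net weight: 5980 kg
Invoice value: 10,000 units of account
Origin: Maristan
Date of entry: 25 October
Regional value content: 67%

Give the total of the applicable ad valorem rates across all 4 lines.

Line A: crane lorry → 7-2; diesel-engined → 7-2-2; g.v.w. 24 t → 7-2-2-2. Scheduled 16%. Dunmara agreement on 7-3-2-3: 7-2-2-2 not covered. → 16%.
Line B: passenger car → 7-3; battery-electric → 7-3-2; g.v.w. 32 t → 7-3-2-1. Scheduled 5%. Harrowgate agreement on 7-3-2: RVC ≥ 55% → 19% available; preference 19% not lower than 5% → no reduction. → 5%.
Line C: passenger car → 7-3; petrol-engined → 7-3-1; g.v.w. 32 t → 7-3-1-3. Scheduled 16%. Dunmara agreement on 7-3-2-3: 7-3-1-3 not covered. → 16%.
Line D: crane lorry → 7-2; battery-electric → 7-2-3; g.v.w. 3.2 t → 7-2-3-2. Scheduled 29%. Maristan agreement on 7-3-1-1: 7-2-3-2 not covered. → 29%.
Sum: 16% + 5% + 16% + 29% = 66%.

66%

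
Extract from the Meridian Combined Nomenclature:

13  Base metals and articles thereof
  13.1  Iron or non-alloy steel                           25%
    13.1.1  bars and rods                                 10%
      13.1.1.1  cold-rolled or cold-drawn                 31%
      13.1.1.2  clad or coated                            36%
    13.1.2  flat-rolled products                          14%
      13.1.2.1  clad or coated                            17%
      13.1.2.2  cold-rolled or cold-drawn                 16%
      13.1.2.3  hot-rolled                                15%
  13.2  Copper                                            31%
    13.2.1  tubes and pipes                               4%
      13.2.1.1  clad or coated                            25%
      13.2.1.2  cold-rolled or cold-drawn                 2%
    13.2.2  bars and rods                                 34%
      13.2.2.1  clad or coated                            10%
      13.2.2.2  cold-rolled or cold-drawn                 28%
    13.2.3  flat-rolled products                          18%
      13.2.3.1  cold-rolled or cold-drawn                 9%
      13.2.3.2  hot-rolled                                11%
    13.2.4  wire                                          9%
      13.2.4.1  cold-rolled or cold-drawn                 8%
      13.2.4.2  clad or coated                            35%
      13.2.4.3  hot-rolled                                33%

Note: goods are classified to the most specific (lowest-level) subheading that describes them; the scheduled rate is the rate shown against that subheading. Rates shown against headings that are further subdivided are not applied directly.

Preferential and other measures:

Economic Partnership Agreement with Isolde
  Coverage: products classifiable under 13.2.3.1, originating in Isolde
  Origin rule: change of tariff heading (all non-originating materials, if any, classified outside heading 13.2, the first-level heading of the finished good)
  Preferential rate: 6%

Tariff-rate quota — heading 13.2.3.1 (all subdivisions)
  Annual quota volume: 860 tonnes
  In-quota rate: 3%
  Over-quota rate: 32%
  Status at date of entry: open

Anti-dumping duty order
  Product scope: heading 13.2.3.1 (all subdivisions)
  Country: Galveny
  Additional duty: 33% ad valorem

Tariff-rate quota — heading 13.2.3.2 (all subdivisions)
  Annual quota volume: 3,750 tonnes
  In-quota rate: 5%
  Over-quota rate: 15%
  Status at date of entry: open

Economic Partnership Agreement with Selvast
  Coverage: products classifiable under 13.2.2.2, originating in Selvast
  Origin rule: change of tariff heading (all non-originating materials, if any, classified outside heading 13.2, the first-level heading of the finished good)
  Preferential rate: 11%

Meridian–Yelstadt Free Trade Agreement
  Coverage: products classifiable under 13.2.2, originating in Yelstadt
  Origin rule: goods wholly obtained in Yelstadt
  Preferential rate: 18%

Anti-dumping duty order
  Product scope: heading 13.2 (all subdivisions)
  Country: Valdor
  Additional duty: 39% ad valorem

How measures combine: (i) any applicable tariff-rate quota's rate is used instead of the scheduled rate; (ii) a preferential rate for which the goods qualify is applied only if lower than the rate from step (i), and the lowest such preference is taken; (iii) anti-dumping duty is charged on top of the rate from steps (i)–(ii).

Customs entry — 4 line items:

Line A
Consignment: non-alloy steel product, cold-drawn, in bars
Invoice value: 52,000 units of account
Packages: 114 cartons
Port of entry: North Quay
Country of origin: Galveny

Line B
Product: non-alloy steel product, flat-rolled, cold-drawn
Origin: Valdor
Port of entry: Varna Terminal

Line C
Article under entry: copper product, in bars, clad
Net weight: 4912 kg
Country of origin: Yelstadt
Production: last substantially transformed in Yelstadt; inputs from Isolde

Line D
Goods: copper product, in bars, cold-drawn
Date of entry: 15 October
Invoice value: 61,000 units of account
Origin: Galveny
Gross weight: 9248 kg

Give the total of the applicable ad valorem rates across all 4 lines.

85%

Line A: non-alloy steel → 13.1; in bars → 13.1.1; cold-drawn → 13.1.1.1. Scheduled 31%. No special measure applies. → 31%.
Line B: non-alloy steel → 13.1; flat-rolled → 13.1.2; cold-drawn → 13.1.2.2. Scheduled 16%. No special measure applies. → 16%.
Line C: copper → 13.2; in bars → 13.2.2; clad → 13.2.2.1. Scheduled 10%. Yelstadt agreement on 13.2.2: not wholly obtained. → 10%.
Line D: copper → 13.2; in bars → 13.2.2; cold-drawn → 13.2.2.2. Scheduled 28%. No special measure applies. → 28%.
Sum: 31% + 16% + 10% + 28% = 85%.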